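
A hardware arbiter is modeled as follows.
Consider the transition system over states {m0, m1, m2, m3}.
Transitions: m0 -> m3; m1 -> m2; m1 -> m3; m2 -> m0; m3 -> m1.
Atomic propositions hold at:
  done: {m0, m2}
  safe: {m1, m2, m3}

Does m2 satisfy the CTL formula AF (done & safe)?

Yes

Sat(done & safe) = {m2}
AF (done & safe): least fixpoint, start Z0 = {m2}, add states with every successor in Z. Already a fixed point.
Sat(AF (done & safe)) = {m2}
m2 ∈ Sat(AF (done & safe)) = {m2}, so the formula holds at m2.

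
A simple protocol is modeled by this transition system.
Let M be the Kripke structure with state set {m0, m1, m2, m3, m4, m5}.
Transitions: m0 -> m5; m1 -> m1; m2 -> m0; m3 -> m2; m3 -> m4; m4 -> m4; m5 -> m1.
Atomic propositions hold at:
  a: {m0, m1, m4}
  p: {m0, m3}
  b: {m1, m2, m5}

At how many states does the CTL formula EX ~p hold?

Sat(~p) = {m1, m2, m4, m5}
Sat(EX ~p) = {s : some successor in {m1, m2, m4, m5}} = {m0, m1, m3, m4, m5}
|Sat(EX ~p)| = |{m0, m1, m3, m4, m5}| = 5.

5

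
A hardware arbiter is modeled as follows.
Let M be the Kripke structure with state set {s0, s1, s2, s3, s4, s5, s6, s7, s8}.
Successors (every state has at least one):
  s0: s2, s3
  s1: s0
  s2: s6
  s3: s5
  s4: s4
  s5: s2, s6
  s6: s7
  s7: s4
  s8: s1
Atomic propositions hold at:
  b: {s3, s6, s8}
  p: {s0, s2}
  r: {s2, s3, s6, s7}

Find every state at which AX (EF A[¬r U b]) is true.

Sat(¬r) = {s0, s1, s4, s5, s8}
A[¬r U b]: least fixpoint, start Z0 = Sat(b) = {s3, s6, s8}, add states in Sat(¬r) with every successor in Z. Already a fixed point.
Sat(A[¬r U b]) = {s3, s6, s8}
EF A[¬r U b]: least fixpoint, start Z0 = {s3, s6, s8}, add states with some successor in Z. Z1 = {s0, s2, s3, s5, s6, s8}; Z2 = {s0, s1, s2, s3, s5, s6, s8}; fixed.
Sat(EF A[¬r U b]) = {s0, s1, s2, s3, s5, s6, s8}
Sat(AX (EF A[¬r U b])) = {s : every successor in {s0, s1, s2, s3, s5, s6, s8}} = {s0, s1, s2, s3, s5, s8}

{s0, s1, s2, s3, s5, s8}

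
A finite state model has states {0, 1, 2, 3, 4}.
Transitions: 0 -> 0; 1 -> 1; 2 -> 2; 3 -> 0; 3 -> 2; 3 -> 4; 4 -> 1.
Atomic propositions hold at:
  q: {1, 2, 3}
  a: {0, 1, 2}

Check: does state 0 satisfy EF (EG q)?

No

EG q: greatest fixpoint, start Z0 = {1, 2, 3}, keep only states in Sat with some successor in Z. Already a fixed point.
Sat(EG q) = {1, 2, 3}
EF (EG q): least fixpoint, start Z0 = {1, 2, 3}, add states with some successor in Z. Z1 = {1, 2, 3, 4}; fixed.
Sat(EF (EG q)) = {1, 2, 3, 4}
0 ∉ Sat(EF (EG q)) = {1, 2, 3, 4}, so the formula does not hold at 0.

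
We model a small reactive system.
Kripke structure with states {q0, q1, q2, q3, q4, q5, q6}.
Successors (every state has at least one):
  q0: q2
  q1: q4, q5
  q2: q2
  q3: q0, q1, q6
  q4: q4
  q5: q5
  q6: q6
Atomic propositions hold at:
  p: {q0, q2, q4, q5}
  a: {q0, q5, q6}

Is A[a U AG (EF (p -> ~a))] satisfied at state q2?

Yes

Sat(~a) = {q1, q2, q3, q4}
Sat(p -> ~a) = {q1, q2, q3, q4, q6}
EF (p -> ~a): least fixpoint, start Z0 = {q1, q2, q3, q4, q6}, add states with some successor in Z. Z1 = {q0, q1, q2, q3, q4, q6}; fixed.
Sat(EF (p -> ~a)) = {q0, q1, q2, q3, q4, q6}
AG (EF (p -> ~a)): greatest fixpoint, start Z0 = {q0, q1, q2, q3, q4, q6}, keep only states in Sat with every successor in Z. Z1 = {q0, q2, q3, q4, q6}; Z2 = {q0, q2, q4, q6}; fixed.
Sat(AG (EF (p -> ~a))) = {q0, q2, q4, q6}
A[a U AG (EF (p -> ~a))]: least fixpoint, start Z0 = Sat(AG (EF (p -> ~a))) = {q0, q2, q4, q6}, add states in Sat(a) with every successor in Z. Already a fixed point.
Sat(A[a U AG (EF (p -> ~a))]) = {q0, q2, q4, q6}
q2 ∈ Sat(A[a U AG (EF (p -> ~a))]) = {q0, q2, q4, q6}, so the formula holds at q2.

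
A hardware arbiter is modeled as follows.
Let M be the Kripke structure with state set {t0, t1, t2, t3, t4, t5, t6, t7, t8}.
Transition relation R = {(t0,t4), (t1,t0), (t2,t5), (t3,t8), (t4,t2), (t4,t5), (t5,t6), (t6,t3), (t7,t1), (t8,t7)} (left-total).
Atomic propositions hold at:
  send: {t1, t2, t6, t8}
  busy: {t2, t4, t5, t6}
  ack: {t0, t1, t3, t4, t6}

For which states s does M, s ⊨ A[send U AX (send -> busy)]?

{t0, t1, t2, t4, t5, t6, t8}

Sat(send -> busy) = {t0, t2, t3, t4, t5, t6, t7}
Sat(AX (send -> busy)) = {s : every successor in {t0, t2, t3, t4, t5, t6, t7}} = {t0, t1, t2, t4, t5, t6, t8}
A[send U AX (send -> busy)]: least fixpoint, start Z0 = Sat(AX (send -> busy)) = {t0, t1, t2, t4, t5, t6, t8}, add states in Sat(send) with every successor in Z. Already a fixed point.
Sat(A[send U AX (send -> busy)]) = {t0, t1, t2, t4, t5, t6, t8}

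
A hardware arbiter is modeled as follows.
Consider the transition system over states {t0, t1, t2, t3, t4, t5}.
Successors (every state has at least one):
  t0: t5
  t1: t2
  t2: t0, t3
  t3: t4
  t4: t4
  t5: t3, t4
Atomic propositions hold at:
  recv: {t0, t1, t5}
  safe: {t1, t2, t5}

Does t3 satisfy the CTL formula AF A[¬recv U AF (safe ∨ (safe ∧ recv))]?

Sat(¬recv) = {t2, t3, t4}
Sat(safe ∧ recv) = {t1, t5}
Sat(safe ∨ (safe ∧ recv)) = {t1, t2, t5}
AF (safe ∨ (safe ∧ recv)): least fixpoint, start Z0 = {t1, t2, t5}, add states with every successor in Z. Z1 = {t0, t1, t2, t5}; fixed.
Sat(AF (safe ∨ (safe ∧ recv))) = {t0, t1, t2, t5}
A[¬recv U AF (safe ∨ (safe ∧ recv))]: least fixpoint, start Z0 = Sat(AF (safe ∨ (safe ∧ recv))) = {t0, t1, t2, t5}, add states in Sat(¬recv) with every successor in Z. Already a fixed point.
Sat(A[¬recv U AF (safe ∨ (safe ∧ recv))]) = {t0, t1, t2, t5}
AF A[¬recv U AF (safe ∨ (safe ∧ recv))]: least fixpoint, start Z0 = {t0, t1, t2, t5}, add states with every successor in Z. Already a fixed point.
Sat(AF A[¬recv U AF (safe ∨ (safe ∧ recv))]) = {t0, t1, t2, t5}
t3 ∉ Sat(AF A[¬recv U AF (safe ∨ (safe ∧ recv))]) = {t0, t1, t2, t5}, so the formula does not hold at t3.

No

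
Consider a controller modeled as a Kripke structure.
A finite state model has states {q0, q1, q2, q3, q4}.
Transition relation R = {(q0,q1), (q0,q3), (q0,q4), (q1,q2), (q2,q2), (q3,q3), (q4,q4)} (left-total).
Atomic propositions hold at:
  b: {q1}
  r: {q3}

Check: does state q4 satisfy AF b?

AF b: least fixpoint, start Z0 = {q1}, add states with every successor in Z. Already a fixed point.
Sat(AF b) = {q1}
q4 ∉ Sat(AF b) = {q1}, so the formula does not hold at q4.

No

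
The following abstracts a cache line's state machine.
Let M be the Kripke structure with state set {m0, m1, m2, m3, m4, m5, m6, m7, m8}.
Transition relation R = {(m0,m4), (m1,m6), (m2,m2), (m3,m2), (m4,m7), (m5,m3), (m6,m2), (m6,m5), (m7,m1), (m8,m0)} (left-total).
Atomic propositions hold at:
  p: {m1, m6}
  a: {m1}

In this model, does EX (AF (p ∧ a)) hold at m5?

No

Sat(p ∧ a) = {m1}
AF (p ∧ a): least fixpoint, start Z0 = {m1}, add states with every successor in Z. Z1 = {m1, m7}; Z2 = {m1, m4, m7}; Z3 = {m0, m1, m4, m7}; Z4 = {m0, m1, m4, m7, m8}; fixed.
Sat(AF (p ∧ a)) = {m0, m1, m4, m7, m8}
Sat(EX (AF (p ∧ a))) = {s : some successor in {m0, m1, m4, m7, m8}} = {m0, m4, m7, m8}
m5 ∉ Sat(EX (AF (p ∧ a))) = {m0, m4, m7, m8}, so the formula does not hold at m5.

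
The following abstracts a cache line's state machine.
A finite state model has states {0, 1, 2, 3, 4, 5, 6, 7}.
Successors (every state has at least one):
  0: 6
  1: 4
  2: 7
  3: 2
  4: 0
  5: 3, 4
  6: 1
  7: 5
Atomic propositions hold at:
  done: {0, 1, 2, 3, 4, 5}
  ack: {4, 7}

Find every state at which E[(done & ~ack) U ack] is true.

Sat(~ack) = {0, 1, 2, 3, 5, 6}
Sat(done & ~ack) = {0, 1, 2, 3, 5}
E[(done & ~ack) U ack]: least fixpoint, start Z0 = Sat(ack) = {4, 7}, add states in Sat(done & ~ack) with some successor in Z. Z1 = {1, 2, 4, 5, 7}; Z2 = {1, 2, 3, 4, 5, 7}; fixed.
Sat(E[(done & ~ack) U ack]) = {1, 2, 3, 4, 5, 7}

{1, 2, 3, 4, 5, 7}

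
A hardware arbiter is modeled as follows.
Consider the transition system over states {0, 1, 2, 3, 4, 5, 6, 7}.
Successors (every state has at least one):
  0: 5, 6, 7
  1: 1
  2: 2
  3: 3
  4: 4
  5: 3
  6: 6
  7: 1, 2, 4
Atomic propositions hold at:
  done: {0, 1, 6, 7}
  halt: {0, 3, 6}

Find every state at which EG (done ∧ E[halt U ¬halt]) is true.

{0, 1, 7}

Sat(¬halt) = {1, 2, 4, 5, 7}
E[halt U ¬halt]: least fixpoint, start Z0 = Sat(¬halt) = {1, 2, 4, 5, 7}, add states in Sat(halt) with some successor in Z. Z1 = {0, 1, 2, 4, 5, 7}; fixed.
Sat(E[halt U ¬halt]) = {0, 1, 2, 4, 5, 7}
Sat(done ∧ E[halt U ¬halt]) = {0, 1, 7}
EG (done ∧ E[halt U ¬halt]): greatest fixpoint, start Z0 = {0, 1, 7}, keep only states in Sat with some successor in Z. Already a fixed point.
Sat(EG (done ∧ E[halt U ¬halt])) = {0, 1, 7}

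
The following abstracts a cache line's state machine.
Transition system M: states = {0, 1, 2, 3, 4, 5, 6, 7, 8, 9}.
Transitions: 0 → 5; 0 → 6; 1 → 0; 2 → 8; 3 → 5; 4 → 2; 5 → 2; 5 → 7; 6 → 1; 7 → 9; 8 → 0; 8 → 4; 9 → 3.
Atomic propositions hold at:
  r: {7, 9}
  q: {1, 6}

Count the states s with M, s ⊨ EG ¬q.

8

Sat(¬q) = {0, 2, 3, 4, 5, 7, 8, 9}
EG ¬q: greatest fixpoint, start Z0 = {0, 2, 3, 4, 5, 7, 8, 9}, keep only states in Sat with some successor in Z. Already a fixed point.
Sat(EG ¬q) = {0, 2, 3, 4, 5, 7, 8, 9}
|Sat(EG ¬q)| = |{0, 2, 3, 4, 5, 7, 8, 9}| = 8.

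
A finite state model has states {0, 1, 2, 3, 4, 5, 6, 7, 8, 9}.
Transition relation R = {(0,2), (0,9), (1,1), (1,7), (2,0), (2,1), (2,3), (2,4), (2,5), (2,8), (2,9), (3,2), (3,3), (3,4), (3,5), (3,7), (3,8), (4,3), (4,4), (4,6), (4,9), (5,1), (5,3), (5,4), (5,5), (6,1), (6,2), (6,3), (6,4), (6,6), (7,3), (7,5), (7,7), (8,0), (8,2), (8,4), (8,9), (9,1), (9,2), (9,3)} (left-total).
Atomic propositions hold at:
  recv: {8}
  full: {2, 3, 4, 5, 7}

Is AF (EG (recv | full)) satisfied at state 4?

Sat(recv | full) = {2, 3, 4, 5, 7, 8}
EG (recv | full): greatest fixpoint, start Z0 = {2, 3, 4, 5, 7, 8}, keep only states in Sat with some successor in Z. Already a fixed point.
Sat(EG (recv | full)) = {2, 3, 4, 5, 7, 8}
AF (EG (recv | full)): least fixpoint, start Z0 = {2, 3, 4, 5, 7, 8}, add states with every successor in Z. Already a fixed point.
Sat(AF (EG (recv | full))) = {2, 3, 4, 5, 7, 8}
4 ∈ Sat(AF (EG (recv | full))) = {2, 3, 4, 5, 7, 8}, so the formula holds at 4.

Yes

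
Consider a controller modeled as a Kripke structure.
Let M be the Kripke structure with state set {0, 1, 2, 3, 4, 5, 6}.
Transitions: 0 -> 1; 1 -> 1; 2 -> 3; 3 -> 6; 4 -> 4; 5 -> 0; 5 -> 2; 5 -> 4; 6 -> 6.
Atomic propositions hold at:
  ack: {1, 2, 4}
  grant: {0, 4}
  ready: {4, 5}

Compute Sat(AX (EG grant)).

EG grant: greatest fixpoint, start Z0 = {0, 4}, keep only states in Sat with some successor in Z. Z1 = {4}; fixed.
Sat(EG grant) = {4}
Sat(AX (EG grant)) = {s : every successor in {4}} = {4}

{4}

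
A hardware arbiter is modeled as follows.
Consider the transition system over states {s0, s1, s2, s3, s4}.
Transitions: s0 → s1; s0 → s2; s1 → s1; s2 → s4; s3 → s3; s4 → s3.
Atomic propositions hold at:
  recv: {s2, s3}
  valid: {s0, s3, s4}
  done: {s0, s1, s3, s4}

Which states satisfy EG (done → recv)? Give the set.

{s3}

Sat(done → recv) = {s2, s3}
EG (done → recv): greatest fixpoint, start Z0 = {s2, s3}, keep only states in Sat with some successor in Z. Z1 = {s3}; fixed.
Sat(EG (done → recv)) = {s3}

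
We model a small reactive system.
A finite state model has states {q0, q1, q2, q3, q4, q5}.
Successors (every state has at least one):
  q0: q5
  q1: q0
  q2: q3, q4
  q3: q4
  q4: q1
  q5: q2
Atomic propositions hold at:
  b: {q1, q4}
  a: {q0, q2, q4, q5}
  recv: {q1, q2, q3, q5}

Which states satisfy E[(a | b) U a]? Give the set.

{q0, q1, q2, q4, q5}

Sat(a | b) = {q0, q1, q2, q4, q5}
E[(a | b) U a]: least fixpoint, start Z0 = Sat(a) = {q0, q2, q4, q5}, add states in Sat(a | b) with some successor in Z. Z1 = {q0, q1, q2, q4, q5}; fixed.
Sat(E[(a | b) U a]) = {q0, q1, q2, q4, q5}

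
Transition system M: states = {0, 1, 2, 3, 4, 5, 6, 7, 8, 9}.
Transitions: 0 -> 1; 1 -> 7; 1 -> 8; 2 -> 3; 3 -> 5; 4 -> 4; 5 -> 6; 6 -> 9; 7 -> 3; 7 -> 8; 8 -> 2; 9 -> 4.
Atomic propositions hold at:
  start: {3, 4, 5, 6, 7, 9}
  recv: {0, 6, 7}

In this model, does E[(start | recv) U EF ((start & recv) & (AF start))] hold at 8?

Sat(start | recv) = {0, 3, 4, 5, 6, 7, 9}
Sat(start & recv) = {6, 7}
AF start: least fixpoint, start Z0 = {3, 4, 5, 6, 7, 9}, add states with every successor in Z. Z1 = {2, 3, 4, 5, 6, 7, 9}; Z2 = {2, 3, 4, 5, 6, 7, 8, 9}; Z3 = {1, 2, 3, 4, 5, 6, 7, 8, 9}; Z4 = {0, 1, 2, 3, 4, 5, 6, 7, 8, 9}; fixed.
Sat(AF start) = {0, 1, 2, 3, 4, 5, 6, 7, 8, 9}
Sat((start & recv) & (AF start)) = {6, 7}
EF ((start & recv) & (AF start)): least fixpoint, start Z0 = {6, 7}, add states with some successor in Z. Z1 = {1, 5, 6, 7}; Z2 = {0, 1, 3, 5, 6, 7}; Z3 = {0, 1, 2, 3, 5, 6, 7}; Z4 = {0, 1, 2, 3, 5, 6, 7, 8}; fixed.
Sat(EF ((start & recv) & (AF start))) = {0, 1, 2, 3, 5, 6, 7, 8}
E[(start | recv) U EF ((start & recv) & (AF start))]: least fixpoint, start Z0 = Sat(EF ((start & recv) & (AF start))) = {0, 1, 2, 3, 5, 6, 7, 8}, add states in Sat(start | recv) with some successor in Z. Already a fixed point.
Sat(E[(start | recv) U EF ((start & recv) & (AF start))]) = {0, 1, 2, 3, 5, 6, 7, 8}
8 ∈ Sat(E[(start | recv) U EF ((start & recv) & (AF start))]) = {0, 1, 2, 3, 5, 6, 7, 8}, so the formula holds at 8.

Yes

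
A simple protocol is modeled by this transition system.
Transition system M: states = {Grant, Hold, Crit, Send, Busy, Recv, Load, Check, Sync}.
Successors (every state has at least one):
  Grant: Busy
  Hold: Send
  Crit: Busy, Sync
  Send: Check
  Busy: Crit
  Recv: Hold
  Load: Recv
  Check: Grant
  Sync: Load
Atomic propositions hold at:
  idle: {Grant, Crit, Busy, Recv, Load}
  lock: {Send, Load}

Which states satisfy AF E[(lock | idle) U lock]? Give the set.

{Hold, Send, Recv, Load, Sync}

Sat(lock | idle) = {Grant, Crit, Send, Busy, Recv, Load}
E[(lock | idle) U lock]: least fixpoint, start Z0 = Sat(lock) = {Send, Load}, add states in Sat(lock | idle) with some successor in Z. Already a fixed point.
Sat(E[(lock | idle) U lock]) = {Send, Load}
AF E[(lock | idle) U lock]: least fixpoint, start Z0 = {Send, Load}, add states with every successor in Z. Z1 = {Hold, Send, Load, Sync}; Z2 = {Hold, Send, Recv, Load, Sync}; fixed.
Sat(AF E[(lock | idle) U lock]) = {Hold, Send, Recv, Load, Sync}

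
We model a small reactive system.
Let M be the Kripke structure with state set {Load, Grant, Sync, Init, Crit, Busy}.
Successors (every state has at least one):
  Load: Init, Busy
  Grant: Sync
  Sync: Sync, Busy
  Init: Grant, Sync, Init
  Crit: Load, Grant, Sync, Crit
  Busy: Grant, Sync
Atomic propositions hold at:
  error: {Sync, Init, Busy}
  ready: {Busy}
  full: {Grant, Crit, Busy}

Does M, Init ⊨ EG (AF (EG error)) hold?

EG error: greatest fixpoint, start Z0 = {Sync, Init, Busy}, keep only states in Sat with some successor in Z. Already a fixed point.
Sat(EG error) = {Sync, Init, Busy}
AF (EG error): least fixpoint, start Z0 = {Sync, Init, Busy}, add states with every successor in Z. Z1 = {Load, Grant, Sync, Init, Busy}; fixed.
Sat(AF (EG error)) = {Load, Grant, Sync, Init, Busy}
EG (AF (EG error)): greatest fixpoint, start Z0 = {Load, Grant, Sync, Init, Busy}, keep only states in Sat with some successor in Z. Already a fixed point.
Sat(EG (AF (EG error))) = {Load, Grant, Sync, Init, Busy}
Init ∈ Sat(EG (AF (EG error))) = {Load, Grant, Sync, Init, Busy}, so the formula holds at Init.

Yes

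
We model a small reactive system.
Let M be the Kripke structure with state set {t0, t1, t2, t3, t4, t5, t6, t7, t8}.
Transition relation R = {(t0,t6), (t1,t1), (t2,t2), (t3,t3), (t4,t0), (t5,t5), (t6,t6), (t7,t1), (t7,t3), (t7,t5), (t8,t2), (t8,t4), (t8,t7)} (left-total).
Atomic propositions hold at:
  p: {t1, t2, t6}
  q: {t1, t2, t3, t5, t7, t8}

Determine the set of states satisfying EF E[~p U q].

{t1, t2, t3, t5, t7, t8}

Sat(~p) = {t0, t3, t4, t5, t7, t8}
E[~p U q]: least fixpoint, start Z0 = Sat(q) = {t1, t2, t3, t5, t7, t8}, add states in Sat(~p) with some successor in Z. Already a fixed point.
Sat(E[~p U q]) = {t1, t2, t3, t5, t7, t8}
EF E[~p U q]: least fixpoint, start Z0 = {t1, t2, t3, t5, t7, t8}, add states with some successor in Z. Already a fixed point.
Sat(EF E[~p U q]) = {t1, t2, t3, t5, t7, t8}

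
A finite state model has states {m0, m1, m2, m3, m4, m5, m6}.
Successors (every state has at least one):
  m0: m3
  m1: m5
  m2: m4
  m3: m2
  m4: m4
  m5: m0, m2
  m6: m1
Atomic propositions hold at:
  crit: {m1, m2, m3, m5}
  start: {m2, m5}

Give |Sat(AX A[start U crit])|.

A[start U crit]: least fixpoint, start Z0 = Sat(crit) = {m1, m2, m3, m5}, add states in Sat(start) with every successor in Z. Already a fixed point.
Sat(A[start U crit]) = {m1, m2, m3, m5}
Sat(AX A[start U crit]) = {s : every successor in {m1, m2, m3, m5}} = {m0, m1, m3, m6}
|Sat(AX A[start U crit])| = |{m0, m1, m3, m6}| = 4.

4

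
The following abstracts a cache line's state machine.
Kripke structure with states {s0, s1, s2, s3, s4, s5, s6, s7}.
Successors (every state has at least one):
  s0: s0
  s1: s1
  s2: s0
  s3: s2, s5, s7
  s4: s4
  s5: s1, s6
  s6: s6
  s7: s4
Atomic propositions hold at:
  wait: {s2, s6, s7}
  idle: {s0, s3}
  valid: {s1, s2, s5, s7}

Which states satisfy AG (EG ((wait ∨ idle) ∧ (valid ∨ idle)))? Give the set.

{s0, s2}

Sat(wait ∨ idle) = {s0, s2, s3, s6, s7}
Sat(valid ∨ idle) = {s0, s1, s2, s3, s5, s7}
Sat((wait ∨ idle) ∧ (valid ∨ idle)) = {s0, s2, s3, s7}
EG ((wait ∨ idle) ∧ (valid ∨ idle)): greatest fixpoint, start Z0 = {s0, s2, s3, s7}, keep only states in Sat with some successor in Z. Z1 = {s0, s2, s3}; fixed.
Sat(EG ((wait ∨ idle) ∧ (valid ∨ idle))) = {s0, s2, s3}
AG (EG ((wait ∨ idle) ∧ (valid ∨ idle))): greatest fixpoint, start Z0 = {s0, s2, s3}, keep only states in Sat with every successor in Z. Z1 = {s0, s2}; fixed.
Sat(AG (EG ((wait ∨ idle) ∧ (valid ∨ idle)))) = {s0, s2}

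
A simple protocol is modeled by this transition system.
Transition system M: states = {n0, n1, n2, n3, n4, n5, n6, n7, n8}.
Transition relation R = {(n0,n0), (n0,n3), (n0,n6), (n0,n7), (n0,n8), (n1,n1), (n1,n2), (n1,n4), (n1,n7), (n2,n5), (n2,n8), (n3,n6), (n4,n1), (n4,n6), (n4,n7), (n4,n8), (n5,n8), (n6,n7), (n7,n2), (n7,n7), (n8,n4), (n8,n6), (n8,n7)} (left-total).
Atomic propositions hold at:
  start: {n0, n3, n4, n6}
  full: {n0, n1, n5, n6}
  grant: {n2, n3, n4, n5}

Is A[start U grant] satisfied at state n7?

No

A[start U grant]: least fixpoint, start Z0 = Sat(grant) = {n2, n3, n4, n5}, add states in Sat(start) with every successor in Z. Already a fixed point.
Sat(A[start U grant]) = {n2, n3, n4, n5}
n7 ∉ Sat(A[start U grant]) = {n2, n3, n4, n5}, so the formula does not hold at n7.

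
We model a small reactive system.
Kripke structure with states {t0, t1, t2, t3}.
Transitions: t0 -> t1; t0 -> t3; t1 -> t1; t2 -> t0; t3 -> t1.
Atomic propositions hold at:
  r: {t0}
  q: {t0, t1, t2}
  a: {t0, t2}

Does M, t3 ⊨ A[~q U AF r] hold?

Sat(~q) = {t3}
AF r: least fixpoint, start Z0 = {t0}, add states with every successor in Z. Z1 = {t0, t2}; fixed.
Sat(AF r) = {t0, t2}
A[~q U AF r]: least fixpoint, start Z0 = Sat(AF r) = {t0, t2}, add states in Sat(~q) with every successor in Z. Already a fixed point.
Sat(A[~q U AF r]) = {t0, t2}
t3 ∉ Sat(A[~q U AF r]) = {t0, t2}, so the formula does not hold at t3.

No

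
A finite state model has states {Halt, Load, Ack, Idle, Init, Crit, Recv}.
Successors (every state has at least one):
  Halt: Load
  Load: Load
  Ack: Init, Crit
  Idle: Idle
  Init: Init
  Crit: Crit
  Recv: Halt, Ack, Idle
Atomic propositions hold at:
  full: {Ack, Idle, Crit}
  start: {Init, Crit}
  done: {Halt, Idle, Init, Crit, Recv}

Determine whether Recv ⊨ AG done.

No

AG done: greatest fixpoint, start Z0 = {Halt, Idle, Init, Crit, Recv}, keep only states in Sat with every successor in Z. Z1 = {Idle, Init, Crit}; fixed.
Sat(AG done) = {Idle, Init, Crit}
Recv ∉ Sat(AG done) = {Idle, Init, Crit}, so the formula does not hold at Recv.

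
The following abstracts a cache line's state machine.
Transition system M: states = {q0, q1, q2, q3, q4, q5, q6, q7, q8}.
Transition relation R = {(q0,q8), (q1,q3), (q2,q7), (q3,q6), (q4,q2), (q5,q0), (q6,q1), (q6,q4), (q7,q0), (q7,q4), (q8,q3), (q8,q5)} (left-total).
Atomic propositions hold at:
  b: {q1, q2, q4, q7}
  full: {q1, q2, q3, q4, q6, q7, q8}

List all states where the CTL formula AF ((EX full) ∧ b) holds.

Sat(EX full) = {s : some successor in {q1, q2, q3, q4, q6, q7, q8}} = {q0, q1, q2, q3, q4, q6, q7, q8}
Sat((EX full) ∧ b) = {q1, q2, q4, q7}
AF ((EX full) ∧ b): least fixpoint, start Z0 = {q1, q2, q4, q7}, add states with every successor in Z. Z1 = {q1, q2, q4, q6, q7}; Z2 = {q1, q2, q3, q4, q6, q7}; fixed.
Sat(AF ((EX full) ∧ b)) = {q1, q2, q3, q4, q6, q7}

{q1, q2, q3, q4, q6, q7}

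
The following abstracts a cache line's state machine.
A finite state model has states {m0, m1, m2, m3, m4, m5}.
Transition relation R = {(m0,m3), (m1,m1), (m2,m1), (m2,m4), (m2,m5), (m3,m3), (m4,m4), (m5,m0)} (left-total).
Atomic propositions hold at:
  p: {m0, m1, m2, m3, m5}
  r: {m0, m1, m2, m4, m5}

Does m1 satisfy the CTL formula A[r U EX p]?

Yes

Sat(EX p) = {s : some successor in {m0, m1, m2, m3, m5}} = {m0, m1, m2, m3, m5}
A[r U EX p]: least fixpoint, start Z0 = Sat(EX p) = {m0, m1, m2, m3, m5}, add states in Sat(r) with every successor in Z. Already a fixed point.
Sat(A[r U EX p]) = {m0, m1, m2, m3, m5}
m1 ∈ Sat(A[r U EX p]) = {m0, m1, m2, m3, m5}, so the formula holds at m1.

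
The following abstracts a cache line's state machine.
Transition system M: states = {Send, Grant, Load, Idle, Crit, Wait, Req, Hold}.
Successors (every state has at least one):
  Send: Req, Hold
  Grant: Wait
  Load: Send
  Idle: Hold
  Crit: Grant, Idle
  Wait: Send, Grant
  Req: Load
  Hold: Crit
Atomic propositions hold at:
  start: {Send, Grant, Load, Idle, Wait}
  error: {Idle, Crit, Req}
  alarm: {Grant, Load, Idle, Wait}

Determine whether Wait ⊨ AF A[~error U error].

Sat(~error) = {Send, Grant, Load, Wait, Hold}
A[~error U error]: least fixpoint, start Z0 = Sat(error) = {Idle, Crit, Req}, add states in Sat(~error) with every successor in Z. Z1 = {Idle, Crit, Req, Hold}; Z2 = {Send, Idle, Crit, Req, Hold}; Z3 = {Send, Load, Idle, Crit, Req, Hold}; fixed.
Sat(A[~error U error]) = {Send, Load, Idle, Crit, Req, Hold}
AF A[~error U error]: least fixpoint, start Z0 = {Send, Load, Idle, Crit, Req, Hold}, add states with every successor in Z. Already a fixed point.
Sat(AF A[~error U error]) = {Send, Load, Idle, Crit, Req, Hold}
Wait ∉ Sat(AF A[~error U error]) = {Send, Load, Idle, Crit, Req, Hold}, so the formula does not hold at Wait.

No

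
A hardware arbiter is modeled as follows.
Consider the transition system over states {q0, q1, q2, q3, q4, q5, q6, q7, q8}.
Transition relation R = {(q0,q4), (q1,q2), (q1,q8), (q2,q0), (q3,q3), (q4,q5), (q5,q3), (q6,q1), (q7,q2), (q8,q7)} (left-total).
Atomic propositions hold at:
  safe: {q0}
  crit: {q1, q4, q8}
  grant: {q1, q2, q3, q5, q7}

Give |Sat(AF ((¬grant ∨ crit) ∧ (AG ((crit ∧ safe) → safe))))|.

7

Sat(¬grant) = {q0, q4, q6, q8}
Sat(¬grant ∨ crit) = {q0, q1, q4, q6, q8}
Sat(crit ∧ safe) = ∅
Sat((crit ∧ safe) → safe) = {q0, q1, q2, q3, q4, q5, q6, q7, q8}
AG ((crit ∧ safe) → safe): greatest fixpoint, start Z0 = {q0, q1, q2, q3, q4, q5, q6, q7, q8}, keep only states in Sat with every successor in Z. Already a fixed point.
Sat(AG ((crit ∧ safe) → safe)) = {q0, q1, q2, q3, q4, q5, q6, q7, q8}
Sat((¬grant ∨ crit) ∧ (AG ((crit ∧ safe) → safe))) = {q0, q1, q4, q6, q8}
AF ((¬grant ∨ crit) ∧ (AG ((crit ∧ safe) → safe))): least fixpoint, start Z0 = {q0, q1, q4, q6, q8}, add states with every successor in Z. Z1 = {q0, q1, q2, q4, q6, q8}; Z2 = {q0, q1, q2, q4, q6, q7, q8}; fixed.
Sat(AF ((¬grant ∨ crit) ∧ (AG ((crit ∧ safe) → safe)))) = {q0, q1, q2, q4, q6, q7, q8}
|Sat(AF ((¬grant ∨ crit) ∧ (AG ((crit ∧ safe) → safe))))| = |{q0, q1, q2, q4, q6, q7, q8}| = 7.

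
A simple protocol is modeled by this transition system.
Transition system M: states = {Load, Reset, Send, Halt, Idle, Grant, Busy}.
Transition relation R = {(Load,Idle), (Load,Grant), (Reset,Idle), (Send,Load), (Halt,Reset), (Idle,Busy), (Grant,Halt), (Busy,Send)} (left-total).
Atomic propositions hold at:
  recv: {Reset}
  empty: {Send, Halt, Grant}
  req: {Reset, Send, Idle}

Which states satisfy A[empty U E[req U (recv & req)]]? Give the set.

Sat(recv & req) = {Reset}
E[req U (recv & req)]: least fixpoint, start Z0 = Sat((recv & req)) = {Reset}, add states in Sat(req) with some successor in Z. Already a fixed point.
Sat(E[req U (recv & req)]) = {Reset}
A[empty U E[req U (recv & req)]]: least fixpoint, start Z0 = Sat(E[req U (recv & req)]) = {Reset}, add states in Sat(empty) with every successor in Z. Z1 = {Reset, Halt}; Z2 = {Reset, Halt, Grant}; fixed.
Sat(A[empty U E[req U (recv & req)]]) = {Reset, Halt, Grant}

{Reset, Halt, Grant}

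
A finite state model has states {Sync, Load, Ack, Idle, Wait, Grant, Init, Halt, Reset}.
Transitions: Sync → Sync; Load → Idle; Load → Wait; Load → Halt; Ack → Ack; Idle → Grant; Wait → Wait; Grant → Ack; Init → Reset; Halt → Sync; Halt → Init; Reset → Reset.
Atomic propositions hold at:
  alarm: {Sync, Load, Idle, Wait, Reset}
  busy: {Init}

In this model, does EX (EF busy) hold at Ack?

No

EF busy: least fixpoint, start Z0 = {Init}, add states with some successor in Z. Z1 = {Init, Halt}; Z2 = {Load, Init, Halt}; fixed.
Sat(EF busy) = {Load, Init, Halt}
Sat(EX (EF busy)) = {s : some successor in {Load, Init, Halt}} = {Load, Halt}
Ack ∉ Sat(EX (EF busy)) = {Load, Halt}, so the formula does not hold at Ack.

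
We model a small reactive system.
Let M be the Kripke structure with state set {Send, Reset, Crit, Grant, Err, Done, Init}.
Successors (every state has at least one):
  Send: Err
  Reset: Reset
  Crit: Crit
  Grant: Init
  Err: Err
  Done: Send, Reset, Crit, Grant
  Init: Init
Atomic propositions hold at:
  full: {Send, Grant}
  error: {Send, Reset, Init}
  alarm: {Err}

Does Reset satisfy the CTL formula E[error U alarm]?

E[error U alarm]: least fixpoint, start Z0 = Sat(alarm) = {Err}, add states in Sat(error) with some successor in Z. Z1 = {Send, Err}; fixed.
Sat(E[error U alarm]) = {Send, Err}
Reset ∉ Sat(E[error U alarm]) = {Send, Err}, so the formula does not hold at Reset.

No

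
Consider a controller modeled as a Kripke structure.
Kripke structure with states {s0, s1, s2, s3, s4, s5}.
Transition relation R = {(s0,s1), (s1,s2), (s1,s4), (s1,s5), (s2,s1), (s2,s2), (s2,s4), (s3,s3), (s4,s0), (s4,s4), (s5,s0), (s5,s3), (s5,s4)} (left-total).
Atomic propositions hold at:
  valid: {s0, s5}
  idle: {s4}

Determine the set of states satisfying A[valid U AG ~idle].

Sat(~idle) = {s0, s1, s2, s3, s5}
AG ~idle: greatest fixpoint, start Z0 = {s0, s1, s2, s3, s5}, keep only states in Sat with every successor in Z. Z1 = {s0, s3}; Z2 = {s3}; fixed.
Sat(AG ~idle) = {s3}
A[valid U AG ~idle]: least fixpoint, start Z0 = Sat(AG ~idle) = {s3}, add states in Sat(valid) with every successor in Z. Already a fixed point.
Sat(A[valid U AG ~idle]) = {s3}

{s3}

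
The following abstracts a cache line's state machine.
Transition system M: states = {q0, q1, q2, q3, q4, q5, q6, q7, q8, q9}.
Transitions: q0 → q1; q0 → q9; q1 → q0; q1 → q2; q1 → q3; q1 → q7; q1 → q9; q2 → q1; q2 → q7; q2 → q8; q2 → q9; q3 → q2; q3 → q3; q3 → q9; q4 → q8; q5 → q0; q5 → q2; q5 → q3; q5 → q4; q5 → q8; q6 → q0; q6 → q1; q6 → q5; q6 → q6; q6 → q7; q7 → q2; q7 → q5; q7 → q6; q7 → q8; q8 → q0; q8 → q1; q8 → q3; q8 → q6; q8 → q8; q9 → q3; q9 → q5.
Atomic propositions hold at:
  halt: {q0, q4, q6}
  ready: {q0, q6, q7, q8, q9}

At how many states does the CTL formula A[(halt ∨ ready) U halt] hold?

Sat(halt ∨ ready) = {q0, q4, q6, q7, q8, q9}
A[(halt ∨ ready) U halt]: least fixpoint, start Z0 = Sat(halt) = {q0, q4, q6}, add states in Sat(halt ∨ ready) with every successor in Z. Already a fixed point.
Sat(A[(halt ∨ ready) U halt]) = {q0, q4, q6}
|Sat(A[(halt ∨ ready) U halt])| = |{q0, q4, q6}| = 3.

3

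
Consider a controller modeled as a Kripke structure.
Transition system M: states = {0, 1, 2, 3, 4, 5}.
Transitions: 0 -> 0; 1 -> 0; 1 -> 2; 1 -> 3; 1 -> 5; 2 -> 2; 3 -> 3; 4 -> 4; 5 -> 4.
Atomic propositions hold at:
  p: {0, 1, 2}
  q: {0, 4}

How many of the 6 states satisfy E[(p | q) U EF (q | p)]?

5

Sat(p | q) = {0, 1, 2, 4}
Sat(q | p) = {0, 1, 2, 4}
EF (q | p): least fixpoint, start Z0 = {0, 1, 2, 4}, add states with some successor in Z. Z1 = {0, 1, 2, 4, 5}; fixed.
Sat(EF (q | p)) = {0, 1, 2, 4, 5}
E[(p | q) U EF (q | p)]: least fixpoint, start Z0 = Sat(EF (q | p)) = {0, 1, 2, 4, 5}, add states in Sat(p | q) with some successor in Z. Already a fixed point.
Sat(E[(p | q) U EF (q | p)]) = {0, 1, 2, 4, 5}
|Sat(E[(p | q) U EF (q | p)])| = |{0, 1, 2, 4, 5}| = 5.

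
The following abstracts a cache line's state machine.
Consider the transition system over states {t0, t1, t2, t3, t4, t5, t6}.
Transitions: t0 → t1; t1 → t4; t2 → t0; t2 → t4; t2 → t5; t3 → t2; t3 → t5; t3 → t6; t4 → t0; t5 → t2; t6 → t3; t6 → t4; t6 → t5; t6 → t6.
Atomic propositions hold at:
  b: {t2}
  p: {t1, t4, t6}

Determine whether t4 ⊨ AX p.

No

Sat(AX p) = {s : every successor in {t1, t4, t6}} = {t0, t1}
t4 ∉ Sat(AX p) = {t0, t1}, so the formula does not hold at t4.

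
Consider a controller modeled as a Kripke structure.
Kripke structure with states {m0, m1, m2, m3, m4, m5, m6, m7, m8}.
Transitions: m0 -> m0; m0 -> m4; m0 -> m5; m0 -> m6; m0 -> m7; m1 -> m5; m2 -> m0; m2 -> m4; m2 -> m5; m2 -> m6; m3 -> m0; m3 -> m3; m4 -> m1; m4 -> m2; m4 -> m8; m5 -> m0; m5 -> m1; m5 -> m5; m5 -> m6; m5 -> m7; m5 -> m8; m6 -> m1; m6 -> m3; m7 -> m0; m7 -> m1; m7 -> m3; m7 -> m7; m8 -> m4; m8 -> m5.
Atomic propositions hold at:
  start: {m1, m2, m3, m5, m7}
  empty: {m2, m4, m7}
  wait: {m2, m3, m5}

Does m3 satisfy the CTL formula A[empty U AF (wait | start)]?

Sat(wait | start) = {m1, m2, m3, m5, m7}
AF (wait | start): least fixpoint, start Z0 = {m1, m2, m3, m5, m7}, add states with every successor in Z. Z1 = {m1, m2, m3, m5, m6, m7}; fixed.
Sat(AF (wait | start)) = {m1, m2, m3, m5, m6, m7}
A[empty U AF (wait | start)]: least fixpoint, start Z0 = Sat(AF (wait | start)) = {m1, m2, m3, m5, m6, m7}, add states in Sat(empty) with every successor in Z. Already a fixed point.
Sat(A[empty U AF (wait | start)]) = {m1, m2, m3, m5, m6, m7}
m3 ∈ Sat(A[empty U AF (wait | start)]) = {m1, m2, m3, m5, m6, m7}, so the formula holds at m3.

Yes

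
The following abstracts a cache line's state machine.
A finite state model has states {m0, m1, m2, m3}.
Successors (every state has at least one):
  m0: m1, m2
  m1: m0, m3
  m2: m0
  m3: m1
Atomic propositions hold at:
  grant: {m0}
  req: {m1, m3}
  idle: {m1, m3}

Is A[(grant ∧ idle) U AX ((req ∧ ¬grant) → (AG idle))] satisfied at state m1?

Sat(grant ∧ idle) = ∅
Sat(¬grant) = {m1, m2, m3}
Sat(req ∧ ¬grant) = {m1, m3}
AG idle: greatest fixpoint, start Z0 = {m1, m3}, keep only states in Sat with every successor in Z. Z1 = {m3}; Z2 = ∅; fixed.
Sat(AG idle) = ∅
Sat((req ∧ ¬grant) → (AG idle)) = {m0, m2}
Sat(AX ((req ∧ ¬grant) → (AG idle))) = {s : every successor in {m0, m2}} = {m2}
A[(grant ∧ idle) U AX ((req ∧ ¬grant) → (AG idle))]: least fixpoint, start Z0 = Sat(AX ((req ∧ ¬grant) → (AG idle))) = {m2}, add states in Sat(grant ∧ idle) with every successor in Z. Already a fixed point.
Sat(A[(grant ∧ idle) U AX ((req ∧ ¬grant) → (AG idle))]) = {m2}
m1 ∉ Sat(A[(grant ∧ idle) U AX ((req ∧ ¬grant) → (AG idle))]) = {m2}, so the formula does not hold at m1.

No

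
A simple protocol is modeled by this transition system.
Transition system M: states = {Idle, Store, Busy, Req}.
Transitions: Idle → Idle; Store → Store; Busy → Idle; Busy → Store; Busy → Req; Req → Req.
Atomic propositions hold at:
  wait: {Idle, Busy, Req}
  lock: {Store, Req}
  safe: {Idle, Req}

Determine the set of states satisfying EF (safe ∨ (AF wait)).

AF wait: least fixpoint, start Z0 = {Idle, Busy, Req}, add states with every successor in Z. Already a fixed point.
Sat(AF wait) = {Idle, Busy, Req}
Sat(safe ∨ (AF wait)) = {Idle, Busy, Req}
EF (safe ∨ (AF wait)): least fixpoint, start Z0 = {Idle, Busy, Req}, add states with some successor in Z. Already a fixed point.
Sat(EF (safe ∨ (AF wait))) = {Idle, Busy, Req}

{Idle, Busy, Req}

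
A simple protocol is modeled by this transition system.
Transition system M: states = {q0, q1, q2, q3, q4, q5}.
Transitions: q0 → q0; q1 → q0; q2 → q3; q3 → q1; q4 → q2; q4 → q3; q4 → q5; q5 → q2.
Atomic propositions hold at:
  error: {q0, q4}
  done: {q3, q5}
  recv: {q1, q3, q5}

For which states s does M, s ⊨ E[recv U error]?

E[recv U error]: least fixpoint, start Z0 = Sat(error) = {q0, q4}, add states in Sat(recv) with some successor in Z. Z1 = {q0, q1, q4}; Z2 = {q0, q1, q3, q4}; fixed.
Sat(E[recv U error]) = {q0, q1, q3, q4}

{q0, q1, q3, q4}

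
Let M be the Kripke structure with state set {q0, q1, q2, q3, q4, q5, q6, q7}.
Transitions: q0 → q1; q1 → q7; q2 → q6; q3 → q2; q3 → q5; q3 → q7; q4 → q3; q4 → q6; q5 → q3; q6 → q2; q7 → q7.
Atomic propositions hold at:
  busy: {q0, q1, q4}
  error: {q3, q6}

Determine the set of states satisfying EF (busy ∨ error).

{q0, q1, q2, q3, q4, q5, q6}

Sat(busy ∨ error) = {q0, q1, q3, q4, q6}
EF (busy ∨ error): least fixpoint, start Z0 = {q0, q1, q3, q4, q6}, add states with some successor in Z. Z1 = {q0, q1, q2, q3, q4, q5, q6}; fixed.
Sat(EF (busy ∨ error)) = {q0, q1, q2, q3, q4, q5, q6}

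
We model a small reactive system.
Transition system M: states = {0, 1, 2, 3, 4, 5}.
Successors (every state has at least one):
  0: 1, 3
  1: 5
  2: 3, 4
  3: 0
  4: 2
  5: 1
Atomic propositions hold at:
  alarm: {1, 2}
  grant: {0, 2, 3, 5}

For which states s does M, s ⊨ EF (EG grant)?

EG grant: greatest fixpoint, start Z0 = {0, 2, 3, 5}, keep only states in Sat with some successor in Z. Z1 = {0, 2, 3}; fixed.
Sat(EG grant) = {0, 2, 3}
EF (EG grant): least fixpoint, start Z0 = {0, 2, 3}, add states with some successor in Z. Z1 = {0, 2, 3, 4}; fixed.
Sat(EF (EG grant)) = {0, 2, 3, 4}

{0, 2, 3, 4}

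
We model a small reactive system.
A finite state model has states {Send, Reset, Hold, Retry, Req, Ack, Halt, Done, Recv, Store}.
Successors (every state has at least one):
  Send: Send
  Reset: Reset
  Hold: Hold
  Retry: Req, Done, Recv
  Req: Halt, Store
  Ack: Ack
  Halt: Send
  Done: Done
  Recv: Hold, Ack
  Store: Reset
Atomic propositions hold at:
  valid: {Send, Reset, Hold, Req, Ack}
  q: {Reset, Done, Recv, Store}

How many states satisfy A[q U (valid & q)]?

2

Sat(valid & q) = {Reset}
A[q U (valid & q)]: least fixpoint, start Z0 = Sat((valid & q)) = {Reset}, add states in Sat(q) with every successor in Z. Z1 = {Reset, Store}; fixed.
Sat(A[q U (valid & q)]) = {Reset, Store}
|Sat(A[q U (valid & q)])| = |{Reset, Store}| = 2.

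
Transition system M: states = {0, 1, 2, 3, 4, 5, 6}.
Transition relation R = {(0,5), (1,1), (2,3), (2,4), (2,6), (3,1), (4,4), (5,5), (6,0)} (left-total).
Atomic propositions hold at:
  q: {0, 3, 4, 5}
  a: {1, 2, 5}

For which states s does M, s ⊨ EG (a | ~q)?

{1, 5}

Sat(~q) = {1, 2, 6}
Sat(a | ~q) = {1, 2, 5, 6}
EG (a | ~q): greatest fixpoint, start Z0 = {1, 2, 5, 6}, keep only states in Sat with some successor in Z. Z1 = {1, 2, 5}; Z2 = {1, 5}; fixed.
Sat(EG (a | ~q)) = {1, 5}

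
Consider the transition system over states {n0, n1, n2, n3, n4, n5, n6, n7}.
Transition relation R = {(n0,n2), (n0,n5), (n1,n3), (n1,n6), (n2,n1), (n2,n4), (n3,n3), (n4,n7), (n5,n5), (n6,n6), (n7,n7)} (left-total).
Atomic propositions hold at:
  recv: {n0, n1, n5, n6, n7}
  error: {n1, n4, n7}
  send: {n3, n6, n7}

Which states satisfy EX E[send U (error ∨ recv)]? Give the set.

Sat(error ∨ recv) = {n0, n1, n4, n5, n6, n7}
E[send U (error ∨ recv)]: least fixpoint, start Z0 = Sat((error ∨ recv)) = {n0, n1, n4, n5, n6, n7}, add states in Sat(send) with some successor in Z. Already a fixed point.
Sat(E[send U (error ∨ recv)]) = {n0, n1, n4, n5, n6, n7}
Sat(EX E[send U (error ∨ recv)]) = {s : some successor in {n0, n1, n4, n5, n6, n7}} = {n0, n1, n2, n4, n5, n6, n7}

{n0, n1, n2, n4, n5, n6, n7}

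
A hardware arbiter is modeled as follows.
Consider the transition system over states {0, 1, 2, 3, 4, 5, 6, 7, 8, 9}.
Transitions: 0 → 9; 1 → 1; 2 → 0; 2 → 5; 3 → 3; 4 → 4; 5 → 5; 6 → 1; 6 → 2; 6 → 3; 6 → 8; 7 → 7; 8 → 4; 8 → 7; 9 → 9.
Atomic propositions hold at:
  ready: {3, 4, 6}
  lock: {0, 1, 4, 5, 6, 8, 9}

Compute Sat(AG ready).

AG ready: greatest fixpoint, start Z0 = {3, 4, 6}, keep only states in Sat with every successor in Z. Z1 = {3, 4}; fixed.
Sat(AG ready) = {3, 4}

{3, 4}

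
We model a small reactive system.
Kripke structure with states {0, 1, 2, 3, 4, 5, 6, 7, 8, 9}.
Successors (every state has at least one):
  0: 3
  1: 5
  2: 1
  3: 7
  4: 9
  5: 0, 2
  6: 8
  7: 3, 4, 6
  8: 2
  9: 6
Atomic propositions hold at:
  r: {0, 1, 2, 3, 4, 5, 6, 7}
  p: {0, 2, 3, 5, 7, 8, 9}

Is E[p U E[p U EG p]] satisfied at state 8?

No

EG p: greatest fixpoint, start Z0 = {0, 2, 3, 5, 7, 8, 9}, keep only states in Sat with some successor in Z. Z1 = {0, 3, 5, 7, 8}; Z2 = {0, 3, 5, 7}; fixed.
Sat(EG p) = {0, 3, 5, 7}
E[p U EG p]: least fixpoint, start Z0 = Sat(EG p) = {0, 3, 5, 7}, add states in Sat(p) with some successor in Z. Already a fixed point.
Sat(E[p U EG p]) = {0, 3, 5, 7}
E[p U E[p U EG p]]: least fixpoint, start Z0 = Sat(E[p U EG p]) = {0, 3, 5, 7}, add states in Sat(p) with some successor in Z. Already a fixed point.
Sat(E[p U E[p U EG p]]) = {0, 3, 5, 7}
8 ∉ Sat(E[p U E[p U EG p]]) = {0, 3, 5, 7}, so the formula does not hold at 8.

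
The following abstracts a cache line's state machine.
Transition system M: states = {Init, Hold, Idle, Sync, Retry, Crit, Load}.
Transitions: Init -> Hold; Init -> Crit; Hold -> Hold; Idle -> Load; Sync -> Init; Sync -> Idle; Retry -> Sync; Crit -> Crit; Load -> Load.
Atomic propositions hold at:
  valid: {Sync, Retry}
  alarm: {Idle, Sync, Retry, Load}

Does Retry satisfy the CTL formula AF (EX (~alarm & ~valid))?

Sat(~alarm) = {Init, Hold, Crit}
Sat(~valid) = {Init, Hold, Idle, Crit, Load}
Sat(~alarm & ~valid) = {Init, Hold, Crit}
Sat(EX (~alarm & ~valid)) = {s : some successor in {Init, Hold, Crit}} = {Init, Hold, Sync, Crit}
AF (EX (~alarm & ~valid)): least fixpoint, start Z0 = {Init, Hold, Sync, Crit}, add states with every successor in Z. Z1 = {Init, Hold, Sync, Retry, Crit}; fixed.
Sat(AF (EX (~alarm & ~valid))) = {Init, Hold, Sync, Retry, Crit}
Retry ∈ Sat(AF (EX (~alarm & ~valid))) = {Init, Hold, Sync, Retry, Crit}, so the formula holds at Retry.

Yes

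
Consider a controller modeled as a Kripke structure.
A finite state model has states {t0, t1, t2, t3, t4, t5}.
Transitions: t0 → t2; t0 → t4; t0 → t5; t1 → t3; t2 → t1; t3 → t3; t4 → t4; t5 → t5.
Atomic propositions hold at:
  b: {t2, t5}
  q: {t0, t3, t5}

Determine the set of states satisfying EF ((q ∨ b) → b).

Sat(q ∨ b) = {t0, t2, t3, t5}
Sat((q ∨ b) → b) = {t1, t2, t4, t5}
EF ((q ∨ b) → b): least fixpoint, start Z0 = {t1, t2, t4, t5}, add states with some successor in Z. Z1 = {t0, t1, t2, t4, t5}; fixed.
Sat(EF ((q ∨ b) → b)) = {t0, t1, t2, t4, t5}

{t0, t1, t2, t4, t5}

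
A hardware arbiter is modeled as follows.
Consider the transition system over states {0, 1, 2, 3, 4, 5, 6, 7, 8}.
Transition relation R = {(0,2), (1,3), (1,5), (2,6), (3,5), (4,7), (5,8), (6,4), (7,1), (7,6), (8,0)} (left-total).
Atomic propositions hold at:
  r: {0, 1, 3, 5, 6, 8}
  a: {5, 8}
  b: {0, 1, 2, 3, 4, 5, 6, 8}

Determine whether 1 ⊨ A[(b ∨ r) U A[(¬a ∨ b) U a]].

Yes

Sat(b ∨ r) = {0, 1, 2, 3, 4, 5, 6, 8}
Sat(¬a) = {0, 1, 2, 3, 4, 6, 7}
Sat(¬a ∨ b) = {0, 1, 2, 3, 4, 5, 6, 7, 8}
A[(¬a ∨ b) U a]: least fixpoint, start Z0 = Sat(a) = {5, 8}, add states in Sat(¬a ∨ b) with every successor in Z. Z1 = {3, 5, 8}; Z2 = {1, 3, 5, 8}; fixed.
Sat(A[(¬a ∨ b) U a]) = {1, 3, 5, 8}
A[(b ∨ r) U A[(¬a ∨ b) U a]]: least fixpoint, start Z0 = Sat(A[(¬a ∨ b) U a]) = {1, 3, 5, 8}, add states in Sat(b ∨ r) with every successor in Z. Already a fixed point.
Sat(A[(b ∨ r) U A[(¬a ∨ b) U a]]) = {1, 3, 5, 8}
1 ∈ Sat(A[(b ∨ r) U A[(¬a ∨ b) U a]]) = {1, 3, 5, 8}, so the formula holds at 1.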